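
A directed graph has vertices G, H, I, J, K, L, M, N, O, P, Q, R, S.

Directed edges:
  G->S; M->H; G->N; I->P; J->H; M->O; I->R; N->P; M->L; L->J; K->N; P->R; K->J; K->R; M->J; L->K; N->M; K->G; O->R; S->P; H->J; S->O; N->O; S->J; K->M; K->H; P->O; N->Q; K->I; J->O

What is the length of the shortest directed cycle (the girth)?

2

For each vertex v, BFS finds the shortest path from v back to v.
The shortest such closed walk is J → H → J, length 2.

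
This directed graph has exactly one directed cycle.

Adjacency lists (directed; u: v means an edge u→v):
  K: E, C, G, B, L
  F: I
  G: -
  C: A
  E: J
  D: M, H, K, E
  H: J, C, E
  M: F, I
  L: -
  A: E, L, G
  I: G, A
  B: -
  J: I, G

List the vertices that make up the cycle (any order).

DFS with gray/black marking from I:
I gray
  G gray
  G black
  A gray
    E gray
      J gray
        J→I: I is gray → back edge
Back edge closes the cycle I → A → E → J → I; its vertices are {A, E, I, J}.

A, E, I, J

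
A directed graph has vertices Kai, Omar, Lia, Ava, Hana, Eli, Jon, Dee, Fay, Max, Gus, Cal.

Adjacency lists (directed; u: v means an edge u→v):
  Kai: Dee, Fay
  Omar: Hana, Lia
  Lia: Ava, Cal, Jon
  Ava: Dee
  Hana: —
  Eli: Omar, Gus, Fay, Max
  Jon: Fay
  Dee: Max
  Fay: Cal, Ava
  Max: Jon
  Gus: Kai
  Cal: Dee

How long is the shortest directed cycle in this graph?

5

For each vertex v, BFS finds the shortest path from v back to v.
The shortest such closed walk is Ava → Dee → Max → Jon → Fay → Ava, length 5.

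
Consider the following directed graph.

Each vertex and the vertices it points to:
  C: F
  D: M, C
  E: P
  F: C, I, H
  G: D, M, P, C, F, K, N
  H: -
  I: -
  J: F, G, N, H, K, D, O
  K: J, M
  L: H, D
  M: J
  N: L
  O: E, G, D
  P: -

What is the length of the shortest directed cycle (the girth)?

For each vertex v, BFS finds the shortest path from v back to v.
The shortest such closed walk is J → K → J, length 2.

2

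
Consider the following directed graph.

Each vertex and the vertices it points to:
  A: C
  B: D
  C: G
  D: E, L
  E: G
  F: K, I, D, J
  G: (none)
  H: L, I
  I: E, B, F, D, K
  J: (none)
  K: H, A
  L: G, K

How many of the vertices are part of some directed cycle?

7

A vertex is on a directed cycle iff it belongs to a strongly connected component of size ≥ 2 (or has a self-loop).
The vertices on cycles are {B, D, F, H, I, K, L} — 7 in total.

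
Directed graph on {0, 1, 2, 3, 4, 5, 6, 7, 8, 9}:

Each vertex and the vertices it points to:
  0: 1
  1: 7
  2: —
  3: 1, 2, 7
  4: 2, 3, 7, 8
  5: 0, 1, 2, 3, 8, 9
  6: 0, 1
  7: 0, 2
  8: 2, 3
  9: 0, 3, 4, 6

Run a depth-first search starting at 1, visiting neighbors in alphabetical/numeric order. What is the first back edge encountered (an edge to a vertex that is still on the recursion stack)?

DFS from 1 (visiting neighbors in alphabetical/numeric order); mark gray on enter, black on exit:
1 gray
  7 gray
    0 gray
      0→1: 1 is gray → back edge
First back edge: 0 → 1.

0->1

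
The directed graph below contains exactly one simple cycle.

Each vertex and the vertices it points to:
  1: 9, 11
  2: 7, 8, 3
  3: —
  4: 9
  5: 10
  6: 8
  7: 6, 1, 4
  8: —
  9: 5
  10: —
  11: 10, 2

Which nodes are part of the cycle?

1, 2, 7, 11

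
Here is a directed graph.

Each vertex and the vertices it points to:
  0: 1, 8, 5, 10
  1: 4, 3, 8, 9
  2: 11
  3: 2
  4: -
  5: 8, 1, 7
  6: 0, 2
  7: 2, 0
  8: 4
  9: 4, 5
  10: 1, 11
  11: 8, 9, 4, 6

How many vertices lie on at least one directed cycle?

A vertex is on a directed cycle iff it belongs to a strongly connected component of size ≥ 2 (or has a self-loop).
The vertices on cycles are {0, 1, 2, 3, 5, 6, 7, 9, 10, 11} — 10 in total.

10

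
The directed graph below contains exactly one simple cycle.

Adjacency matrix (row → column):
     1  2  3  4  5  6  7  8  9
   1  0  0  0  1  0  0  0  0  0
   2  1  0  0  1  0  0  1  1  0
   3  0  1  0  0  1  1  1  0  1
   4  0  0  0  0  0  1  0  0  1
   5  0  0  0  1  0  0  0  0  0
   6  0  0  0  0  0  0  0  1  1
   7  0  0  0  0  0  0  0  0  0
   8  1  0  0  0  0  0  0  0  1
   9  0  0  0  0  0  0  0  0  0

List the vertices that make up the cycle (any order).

DFS with gray/black marking from 1:
1 gray
  4 gray
    6 gray
      8 gray
        9 gray
        9 black
        8→1: 1 is gray → back edge
Back edge closes the cycle 1 → 4 → 6 → 8 → 1; its vertices are {1, 4, 6, 8}.

1, 4, 6, 8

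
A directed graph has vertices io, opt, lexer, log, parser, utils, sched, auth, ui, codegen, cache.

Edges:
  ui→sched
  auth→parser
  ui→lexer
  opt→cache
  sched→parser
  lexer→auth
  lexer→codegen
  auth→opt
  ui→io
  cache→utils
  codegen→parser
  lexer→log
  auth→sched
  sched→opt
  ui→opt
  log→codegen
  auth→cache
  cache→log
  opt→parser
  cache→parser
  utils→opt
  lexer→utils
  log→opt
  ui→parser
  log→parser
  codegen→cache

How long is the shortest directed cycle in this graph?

For each vertex v, BFS finds the shortest path from v back to v.
The shortest such closed walk is log → codegen → cache → log, length 3.

3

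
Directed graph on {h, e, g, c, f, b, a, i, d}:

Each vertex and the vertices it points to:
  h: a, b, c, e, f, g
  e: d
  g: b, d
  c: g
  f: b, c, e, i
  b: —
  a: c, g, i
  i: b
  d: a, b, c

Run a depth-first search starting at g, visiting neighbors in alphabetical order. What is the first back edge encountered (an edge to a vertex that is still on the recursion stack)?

DFS from g (visiting neighbors in alphabetical order); mark gray on enter, black on exit:
g gray
  b gray
  b black
  d gray
    a gray
      c gray
        c→g: g is gray → back edge
First back edge: c → g.

c→g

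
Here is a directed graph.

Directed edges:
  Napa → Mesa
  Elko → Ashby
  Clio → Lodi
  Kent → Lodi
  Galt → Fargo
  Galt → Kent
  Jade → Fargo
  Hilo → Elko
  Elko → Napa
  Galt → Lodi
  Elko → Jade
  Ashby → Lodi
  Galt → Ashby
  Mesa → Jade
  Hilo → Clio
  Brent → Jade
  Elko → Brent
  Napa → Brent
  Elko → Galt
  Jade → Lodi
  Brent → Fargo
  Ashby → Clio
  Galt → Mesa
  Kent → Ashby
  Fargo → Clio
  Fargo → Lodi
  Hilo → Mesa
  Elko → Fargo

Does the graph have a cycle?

No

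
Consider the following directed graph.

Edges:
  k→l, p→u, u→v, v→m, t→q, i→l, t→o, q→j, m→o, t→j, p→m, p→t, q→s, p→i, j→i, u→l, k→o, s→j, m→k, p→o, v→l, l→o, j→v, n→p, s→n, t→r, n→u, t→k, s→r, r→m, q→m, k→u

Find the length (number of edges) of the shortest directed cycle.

4

For each vertex v, BFS finds the shortest path from v back to v.
The shortest such closed walk is v → m → k → u → v, length 4.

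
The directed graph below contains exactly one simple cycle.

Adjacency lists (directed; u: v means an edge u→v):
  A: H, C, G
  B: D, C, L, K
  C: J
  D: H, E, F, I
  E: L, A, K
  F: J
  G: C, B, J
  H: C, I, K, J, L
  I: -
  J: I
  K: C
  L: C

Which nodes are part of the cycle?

A, B, D, E, G

DFS with gray/black marking from E:
E gray
  L gray
    C gray
      J gray
        I gray
        I black
      J black
    C black
  L black
  A gray
    H gray
      H→C: C black — skip
      H→I: I black — skip
      K gray
        K→C: C black — skip
      K black
      H→J: J black — skip
      H→L: L black — skip
    H black
    A→C: C black — skip
    G gray
      G→C: C black — skip
      B gray
        D gray
          D→H: H black — skip
          D→E: E is gray → back edge
Back edge closes the cycle E → A → G → B → D → E; its vertices are {A, B, D, E, G}.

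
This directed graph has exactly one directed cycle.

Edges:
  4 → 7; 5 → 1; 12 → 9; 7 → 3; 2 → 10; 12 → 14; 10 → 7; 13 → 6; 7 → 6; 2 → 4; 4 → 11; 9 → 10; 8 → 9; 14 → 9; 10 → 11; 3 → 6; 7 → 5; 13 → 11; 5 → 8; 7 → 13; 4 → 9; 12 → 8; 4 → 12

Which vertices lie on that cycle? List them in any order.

5, 7, 8, 9, 10

DFS with gray/black marking from 10:
10 gray
  11 gray
  11 black
  7 gray
    3 gray
      6 gray
      6 black
    3 black
    7→6: 6 black — skip
    5 gray
      1 gray
      1 black
      8 gray
        9 gray
          9→10: 10 is gray → back edge
Back edge closes the cycle 10 → 7 → 5 → 8 → 9 → 10; its vertices are {5, 7, 8, 9, 10}.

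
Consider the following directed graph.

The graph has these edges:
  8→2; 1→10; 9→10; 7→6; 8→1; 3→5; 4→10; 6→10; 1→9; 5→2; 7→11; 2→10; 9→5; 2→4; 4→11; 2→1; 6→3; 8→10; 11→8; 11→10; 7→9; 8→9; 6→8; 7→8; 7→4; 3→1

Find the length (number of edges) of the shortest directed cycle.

For each vertex v, BFS finds the shortest path from v back to v.
The shortest such closed walk is 4 → 11 → 8 → 2 → 4, length 4.

4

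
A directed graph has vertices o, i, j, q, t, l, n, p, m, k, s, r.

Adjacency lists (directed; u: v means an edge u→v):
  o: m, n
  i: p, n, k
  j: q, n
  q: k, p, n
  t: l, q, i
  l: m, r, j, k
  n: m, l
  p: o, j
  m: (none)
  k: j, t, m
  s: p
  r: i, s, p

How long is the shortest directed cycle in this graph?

3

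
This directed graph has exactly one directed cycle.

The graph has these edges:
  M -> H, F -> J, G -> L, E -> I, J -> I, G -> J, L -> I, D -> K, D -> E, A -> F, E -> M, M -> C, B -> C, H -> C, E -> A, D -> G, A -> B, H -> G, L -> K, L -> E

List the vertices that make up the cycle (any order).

DFS with gray/black marking from E:
E gray
  A gray
    B gray
      C gray
      C black
    B black
    F gray
      J gray
        I gray
        I black
      J black
    F black
  A black
  M gray
    M→C: C black — skip
    H gray
      G gray
        L gray
          L→I: I black — skip
          K gray
          K black
          L→E: E is gray → back edge
Back edge closes the cycle E → M → H → G → L → E; its vertices are {E, G, H, L, M}.

E, G, H, L, M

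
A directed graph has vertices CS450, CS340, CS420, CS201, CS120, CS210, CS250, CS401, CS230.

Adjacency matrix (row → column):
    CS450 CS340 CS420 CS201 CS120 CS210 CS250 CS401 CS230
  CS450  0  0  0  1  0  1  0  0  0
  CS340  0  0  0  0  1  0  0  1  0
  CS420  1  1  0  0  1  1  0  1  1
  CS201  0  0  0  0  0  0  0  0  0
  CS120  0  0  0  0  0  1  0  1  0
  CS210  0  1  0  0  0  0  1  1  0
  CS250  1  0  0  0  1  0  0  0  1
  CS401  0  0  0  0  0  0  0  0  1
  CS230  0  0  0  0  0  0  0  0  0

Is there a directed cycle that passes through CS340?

CS340 is on a cycle iff CS340 can reach itself via ≥1 edge.
CS340 → CS120 → CS210 → CS340 — yes.

Yes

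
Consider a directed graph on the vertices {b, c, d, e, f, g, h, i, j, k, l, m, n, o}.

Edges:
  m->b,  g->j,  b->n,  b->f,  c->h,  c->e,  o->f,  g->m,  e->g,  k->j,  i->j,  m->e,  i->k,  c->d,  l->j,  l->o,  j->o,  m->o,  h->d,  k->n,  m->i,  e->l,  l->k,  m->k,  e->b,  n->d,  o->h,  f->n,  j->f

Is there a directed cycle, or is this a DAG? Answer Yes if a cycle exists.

DFS with white/gray/black marking, starting from d:
d gray
d black
b gray
  f gray
    n gray
      n→d: d black — skip
    n black
  f black
  b→n: n black — skip
b black
c gray
  h gray
    h→d: d black — skip
  h black
  e gray
    g gray
      j gray
        o gray
          o→f: f black — skip
          o→h: h black — skip
        o black
        j→f: f black — skip
      j black
      m gray
        m→o: o black — skip
        i gray
          k gray
            k→n: n black — skip
            k→j: j black — skip
          k black
          i→j: j black — skip
        i black
        m→b: b black — skip
        m→k: k black — skip
        m→e: e is gray → back edge
Back edge found, so a cycle exists: e → g → m → e.

Yes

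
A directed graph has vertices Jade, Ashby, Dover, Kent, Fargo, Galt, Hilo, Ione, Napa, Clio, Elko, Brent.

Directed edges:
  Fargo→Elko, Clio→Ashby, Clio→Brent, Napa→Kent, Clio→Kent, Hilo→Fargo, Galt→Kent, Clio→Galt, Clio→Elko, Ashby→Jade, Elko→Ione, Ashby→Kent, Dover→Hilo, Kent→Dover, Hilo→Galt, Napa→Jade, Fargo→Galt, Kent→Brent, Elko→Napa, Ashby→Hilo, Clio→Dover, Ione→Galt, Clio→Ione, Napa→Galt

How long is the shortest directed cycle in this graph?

For each vertex v, BFS finds the shortest path from v back to v.
The shortest such closed walk is Kent → Dover → Hilo → Galt → Kent, length 4.

4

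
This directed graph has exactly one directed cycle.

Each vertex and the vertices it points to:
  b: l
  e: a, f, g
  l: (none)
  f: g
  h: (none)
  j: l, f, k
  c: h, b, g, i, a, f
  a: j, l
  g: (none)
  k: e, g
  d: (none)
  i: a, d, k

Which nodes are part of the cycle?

DFS with gray/black marking from a:
a gray
  j gray
    l gray
    l black
    f gray
      g gray
      g black
    f black
    k gray
      e gray
        e→a: a is gray → back edge
Back edge closes the cycle a → j → k → e → a; its vertices are {a, e, j, k}.

a, e, j, k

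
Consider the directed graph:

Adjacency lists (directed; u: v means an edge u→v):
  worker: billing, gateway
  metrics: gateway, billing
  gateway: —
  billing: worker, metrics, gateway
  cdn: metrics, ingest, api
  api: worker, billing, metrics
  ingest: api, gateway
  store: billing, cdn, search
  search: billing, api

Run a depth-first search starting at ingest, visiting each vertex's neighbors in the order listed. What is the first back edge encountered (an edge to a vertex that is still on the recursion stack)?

billing→worker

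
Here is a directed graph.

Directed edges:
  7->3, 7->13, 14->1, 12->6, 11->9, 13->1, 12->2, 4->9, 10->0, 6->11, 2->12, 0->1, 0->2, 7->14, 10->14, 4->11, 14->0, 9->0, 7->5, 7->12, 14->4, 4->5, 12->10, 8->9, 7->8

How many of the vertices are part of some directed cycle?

9

A vertex is on a directed cycle iff it belongs to a strongly connected component of size ≥ 2 (or has a self-loop).
The vertices on cycles are {0, 2, 4, 6, 9, 10, 11, 12, 14} — 9 in total.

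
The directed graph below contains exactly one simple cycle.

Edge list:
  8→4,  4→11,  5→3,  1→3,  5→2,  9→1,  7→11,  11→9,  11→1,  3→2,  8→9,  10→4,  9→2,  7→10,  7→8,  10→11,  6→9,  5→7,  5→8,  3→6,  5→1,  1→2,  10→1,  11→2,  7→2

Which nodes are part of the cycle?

1, 3, 6, 9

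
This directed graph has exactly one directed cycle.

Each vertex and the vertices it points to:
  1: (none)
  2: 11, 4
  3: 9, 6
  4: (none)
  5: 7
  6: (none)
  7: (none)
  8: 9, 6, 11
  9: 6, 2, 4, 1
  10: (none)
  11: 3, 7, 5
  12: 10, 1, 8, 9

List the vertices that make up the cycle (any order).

2, 3, 9, 11

DFS with gray/black marking from 9:
9 gray
  6 gray
  6 black
  2 gray
    11 gray
      3 gray
        3→9: 9 is gray → back edge
Back edge closes the cycle 9 → 2 → 11 → 3 → 9; its vertices are {2, 3, 9, 11}.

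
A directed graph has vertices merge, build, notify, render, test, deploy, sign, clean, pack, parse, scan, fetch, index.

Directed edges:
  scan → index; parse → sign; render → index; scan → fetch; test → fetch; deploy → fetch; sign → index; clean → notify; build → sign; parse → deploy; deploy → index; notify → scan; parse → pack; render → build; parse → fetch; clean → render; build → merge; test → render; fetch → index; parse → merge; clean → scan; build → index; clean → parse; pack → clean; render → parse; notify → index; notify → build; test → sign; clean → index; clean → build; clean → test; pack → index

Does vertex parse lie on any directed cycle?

parse is on a cycle iff parse can reach itself via ≥1 edge.
parse → pack → clean → parse — yes.

Yes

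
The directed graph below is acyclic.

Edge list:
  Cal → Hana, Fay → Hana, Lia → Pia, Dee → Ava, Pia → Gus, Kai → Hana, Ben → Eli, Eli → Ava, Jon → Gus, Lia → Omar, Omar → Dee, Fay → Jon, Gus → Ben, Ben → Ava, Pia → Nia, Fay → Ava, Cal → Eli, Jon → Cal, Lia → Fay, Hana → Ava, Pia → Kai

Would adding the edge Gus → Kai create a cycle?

No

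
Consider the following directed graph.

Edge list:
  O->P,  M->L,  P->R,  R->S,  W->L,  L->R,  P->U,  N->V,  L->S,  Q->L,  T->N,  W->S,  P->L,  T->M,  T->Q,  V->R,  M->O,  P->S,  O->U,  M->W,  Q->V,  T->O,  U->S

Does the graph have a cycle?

No

DFS with white/gray/black marking, starting from Q:
Q gray
  V gray
    R gray
      S gray
      S black
    R black
  V black
  L gray
    L→R: R black — skip
    L→S: S black — skip
  L black
Q black
O gray
  P gray
    P→R: R black — skip
    P→S: S black — skip
    U gray
      U→S: S black — skip
    U black
    P→L: L black — skip
  P black
  O→U: U black — skip
O black
W gray
  W→S: S black — skip
  W→L: L black — skip
W black
N gray
  N→V: V black — skip
N black
T gray
  T→N: N black — skip
  M gray
    M→W: W black — skip
    M→L: L black — skip
    M→O: O black — skip
  M black
  T→O: O black — skip
  T→Q: Q black — skip
T black
Every edge goes to a white or black vertex — no back edge, so the graph is acyclic.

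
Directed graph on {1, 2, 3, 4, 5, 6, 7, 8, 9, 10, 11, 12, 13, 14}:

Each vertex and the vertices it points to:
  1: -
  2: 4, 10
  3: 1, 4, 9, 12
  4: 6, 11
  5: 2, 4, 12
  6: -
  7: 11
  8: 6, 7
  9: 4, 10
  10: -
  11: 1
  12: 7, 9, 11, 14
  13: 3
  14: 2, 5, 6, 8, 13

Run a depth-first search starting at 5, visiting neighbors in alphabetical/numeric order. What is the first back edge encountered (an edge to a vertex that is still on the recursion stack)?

14→5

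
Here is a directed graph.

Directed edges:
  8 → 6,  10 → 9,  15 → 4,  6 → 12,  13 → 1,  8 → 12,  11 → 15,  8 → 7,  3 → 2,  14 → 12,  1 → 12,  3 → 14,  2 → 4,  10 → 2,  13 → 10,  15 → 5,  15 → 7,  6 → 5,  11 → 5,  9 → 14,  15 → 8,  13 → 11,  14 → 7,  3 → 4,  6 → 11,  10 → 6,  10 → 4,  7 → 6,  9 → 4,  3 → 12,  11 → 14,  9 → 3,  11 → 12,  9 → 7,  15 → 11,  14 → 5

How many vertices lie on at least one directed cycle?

6

A vertex is on a directed cycle iff it belongs to a strongly connected component of size ≥ 2 (or has a self-loop).
The vertices on cycles are {6, 7, 8, 11, 14, 15} — 6 in total.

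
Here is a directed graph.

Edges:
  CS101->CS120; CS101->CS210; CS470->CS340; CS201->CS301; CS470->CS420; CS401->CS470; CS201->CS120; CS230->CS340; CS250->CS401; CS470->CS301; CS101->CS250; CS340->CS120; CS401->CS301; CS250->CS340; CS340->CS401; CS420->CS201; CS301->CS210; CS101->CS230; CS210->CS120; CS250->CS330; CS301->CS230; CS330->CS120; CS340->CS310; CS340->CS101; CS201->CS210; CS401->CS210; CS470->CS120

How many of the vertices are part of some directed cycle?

A vertex is on a directed cycle iff it belongs to a strongly connected component of size ≥ 2 (or has a self-loop).
The vertices on cycles are {CS101, CS201, CS230, CS250, CS301, CS340, CS401, CS420, CS470} — 9 in total.

9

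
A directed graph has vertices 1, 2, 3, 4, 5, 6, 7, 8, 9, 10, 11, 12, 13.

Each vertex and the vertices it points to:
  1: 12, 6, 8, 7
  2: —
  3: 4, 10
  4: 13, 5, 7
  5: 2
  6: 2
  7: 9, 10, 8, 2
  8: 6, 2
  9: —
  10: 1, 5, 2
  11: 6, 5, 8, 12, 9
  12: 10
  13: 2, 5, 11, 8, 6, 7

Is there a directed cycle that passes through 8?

No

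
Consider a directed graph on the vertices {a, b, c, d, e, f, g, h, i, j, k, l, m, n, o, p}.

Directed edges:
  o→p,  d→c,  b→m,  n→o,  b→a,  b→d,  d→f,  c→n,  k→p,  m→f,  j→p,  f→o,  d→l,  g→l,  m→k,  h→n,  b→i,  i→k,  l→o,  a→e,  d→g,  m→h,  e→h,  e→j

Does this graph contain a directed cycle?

DFS with white/gray/black marking, starting from l:
l gray
  o gray
    p gray
    p black
  o black
l black
a gray
  e gray
    h gray
      n gray
        n→o: o black — skip
      n black
    h black
    j gray
      j→p: p black — skip
    j black
  e black
a black
b gray
  i gray
    k gray
      k→p: p black — skip
    k black
  i black
  m gray
    f gray
      f→o: o black — skip
    f black
    m→h: h black — skip
    m→k: k black — skip
  m black
  b→a: a black — skip
  d gray
    c gray
      c→n: n black — skip
    c black
    g gray
      g→l: l black — skip
    g black
    d→f: f black — skip
    d→l: l black — skip
  d black
b black
Every edge goes to a white or black vertex — no back edge, so the graph is acyclic.

No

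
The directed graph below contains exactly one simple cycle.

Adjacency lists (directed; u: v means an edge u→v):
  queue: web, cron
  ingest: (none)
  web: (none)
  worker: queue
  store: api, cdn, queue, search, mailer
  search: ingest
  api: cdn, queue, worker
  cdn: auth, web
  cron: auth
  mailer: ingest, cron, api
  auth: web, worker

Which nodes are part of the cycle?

auth, cron, queue, worker

DFS with gray/black marking from cron:
cron gray
  auth gray
    web gray
    web black
    worker gray
      queue gray
        queue→web: web black — skip
        queue→cron: cron is gray → back edge
Back edge closes the cycle cron → auth → worker → queue → cron; its vertices are {auth, cron, queue, worker}.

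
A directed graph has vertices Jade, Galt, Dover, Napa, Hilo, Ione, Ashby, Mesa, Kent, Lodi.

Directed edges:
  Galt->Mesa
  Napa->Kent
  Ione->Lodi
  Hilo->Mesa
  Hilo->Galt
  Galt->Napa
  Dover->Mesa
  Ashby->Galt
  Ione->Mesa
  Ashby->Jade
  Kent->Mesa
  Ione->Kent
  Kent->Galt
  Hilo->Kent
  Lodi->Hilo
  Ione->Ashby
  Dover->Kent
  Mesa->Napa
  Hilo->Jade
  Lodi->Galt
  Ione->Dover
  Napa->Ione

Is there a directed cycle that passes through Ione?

Yes

Ione is on a cycle iff Ione can reach itself via ≥1 edge.
Ione → Mesa → Napa → Ione — yes.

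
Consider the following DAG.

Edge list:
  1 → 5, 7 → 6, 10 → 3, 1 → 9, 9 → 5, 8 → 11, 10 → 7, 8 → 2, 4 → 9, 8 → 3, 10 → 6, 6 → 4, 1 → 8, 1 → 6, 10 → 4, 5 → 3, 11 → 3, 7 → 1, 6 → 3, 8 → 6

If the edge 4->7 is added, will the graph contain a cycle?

Yes

Adding 4→7 creates a cycle iff 7 can already reach 4.
Path from 7: 7 → 6 → 4.
So 7 → … → 4 → 7 is a cycle.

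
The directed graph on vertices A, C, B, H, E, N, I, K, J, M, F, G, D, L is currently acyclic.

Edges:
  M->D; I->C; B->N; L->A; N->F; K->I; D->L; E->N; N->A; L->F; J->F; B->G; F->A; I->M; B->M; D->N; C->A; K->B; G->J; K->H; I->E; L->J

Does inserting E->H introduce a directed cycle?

No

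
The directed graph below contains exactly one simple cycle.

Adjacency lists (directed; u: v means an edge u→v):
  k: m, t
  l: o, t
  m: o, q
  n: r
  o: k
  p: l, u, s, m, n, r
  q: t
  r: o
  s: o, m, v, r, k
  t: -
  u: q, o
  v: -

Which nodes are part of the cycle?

DFS with gray/black marking from k:
k gray
  m gray
    o gray
      o→k: k is gray → back edge
Back edge closes the cycle k → m → o → k; its vertices are {k, m, o}.

k, m, o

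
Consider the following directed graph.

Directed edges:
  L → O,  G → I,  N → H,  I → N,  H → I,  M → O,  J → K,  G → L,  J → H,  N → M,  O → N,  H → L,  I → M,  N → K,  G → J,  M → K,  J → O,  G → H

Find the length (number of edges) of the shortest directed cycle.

3

For each vertex v, BFS finds the shortest path from v back to v.
The shortest such closed walk is I → N → H → I, length 3.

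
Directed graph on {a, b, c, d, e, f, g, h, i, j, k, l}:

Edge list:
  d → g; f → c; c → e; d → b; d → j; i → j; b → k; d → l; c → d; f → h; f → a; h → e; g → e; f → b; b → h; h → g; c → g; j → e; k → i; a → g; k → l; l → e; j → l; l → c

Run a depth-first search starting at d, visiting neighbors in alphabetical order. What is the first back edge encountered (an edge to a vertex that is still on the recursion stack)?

c→d

DFS from d (visiting neighbors in alphabetical order); mark gray on enter, black on exit:
d gray
  b gray
    h gray
      e gray
      e black
      g gray
        g→e: e black — skip
      g black
    h black
    k gray
      i gray
        j gray
          j→e: e black — skip
          l gray
            c gray
              c→d: d is gray → back edge
First back edge: c → d.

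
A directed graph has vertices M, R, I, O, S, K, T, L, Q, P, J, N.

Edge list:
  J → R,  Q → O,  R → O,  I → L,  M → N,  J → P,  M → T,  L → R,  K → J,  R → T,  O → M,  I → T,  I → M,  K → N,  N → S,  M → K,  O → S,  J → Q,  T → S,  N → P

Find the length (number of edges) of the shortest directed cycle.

For each vertex v, BFS finds the shortest path from v back to v.
The shortest such closed walk is M → K → J → R → O → M, length 5.

5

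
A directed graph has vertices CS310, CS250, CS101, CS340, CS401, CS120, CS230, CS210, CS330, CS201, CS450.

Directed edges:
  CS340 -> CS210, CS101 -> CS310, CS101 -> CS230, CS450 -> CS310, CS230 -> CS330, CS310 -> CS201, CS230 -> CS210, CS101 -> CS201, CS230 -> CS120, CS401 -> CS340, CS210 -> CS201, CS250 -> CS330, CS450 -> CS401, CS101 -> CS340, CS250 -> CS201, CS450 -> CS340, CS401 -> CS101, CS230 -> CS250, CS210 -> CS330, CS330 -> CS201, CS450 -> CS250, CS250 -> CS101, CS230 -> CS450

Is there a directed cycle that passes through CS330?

CS330 lies on a cycle iff there is a path from CS330 back to itself.
Exploring from CS330, it never reaches itself; equivalently, its strongly connected component is a singleton.

No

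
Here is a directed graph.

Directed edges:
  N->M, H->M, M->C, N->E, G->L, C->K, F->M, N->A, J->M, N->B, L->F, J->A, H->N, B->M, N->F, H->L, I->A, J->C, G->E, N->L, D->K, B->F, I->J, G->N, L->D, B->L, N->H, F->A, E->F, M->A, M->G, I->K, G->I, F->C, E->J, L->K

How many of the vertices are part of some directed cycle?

10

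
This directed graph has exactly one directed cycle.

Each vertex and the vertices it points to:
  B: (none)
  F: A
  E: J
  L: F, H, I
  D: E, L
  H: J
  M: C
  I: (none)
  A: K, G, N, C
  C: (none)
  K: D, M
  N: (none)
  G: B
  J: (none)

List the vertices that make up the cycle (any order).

DFS with gray/black marking from L:
L gray
  F gray
    A gray
      K gray
        D gray
          E gray
            J gray
            J black
          E black
          D→L: L is gray → back edge
Back edge closes the cycle L → F → A → K → D → L; its vertices are {A, D, F, K, L}.

A, D, F, K, L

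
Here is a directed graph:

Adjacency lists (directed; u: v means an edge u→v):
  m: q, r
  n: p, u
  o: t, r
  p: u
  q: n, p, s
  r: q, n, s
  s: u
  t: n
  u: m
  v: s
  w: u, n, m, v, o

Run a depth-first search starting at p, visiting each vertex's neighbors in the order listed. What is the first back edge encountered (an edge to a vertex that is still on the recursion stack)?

DFS from p (visiting each vertex's neighbors in the order listed); mark gray on enter, black on exit:
p gray
  u gray
    m gray
      q gray
        n gray
          n→p: p is gray → back edge
First back edge: n → p.

n→p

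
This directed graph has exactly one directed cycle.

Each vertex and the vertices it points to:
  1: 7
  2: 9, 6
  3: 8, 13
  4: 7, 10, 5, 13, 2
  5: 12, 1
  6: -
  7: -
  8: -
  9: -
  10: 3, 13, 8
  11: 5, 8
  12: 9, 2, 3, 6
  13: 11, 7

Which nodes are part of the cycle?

DFS with gray/black marking from 5:
5 gray
  12 gray
    9 gray
    9 black
    2 gray
      2→9: 9 black — skip
      6 gray
      6 black
    2 black
    3 gray
      8 gray
      8 black
      13 gray
        11 gray
          11→5: 5 is gray → back edge
Back edge closes the cycle 5 → 12 → 3 → 13 → 11 → 5; its vertices are {3, 5, 11, 12, 13}.

3, 5, 11, 12, 13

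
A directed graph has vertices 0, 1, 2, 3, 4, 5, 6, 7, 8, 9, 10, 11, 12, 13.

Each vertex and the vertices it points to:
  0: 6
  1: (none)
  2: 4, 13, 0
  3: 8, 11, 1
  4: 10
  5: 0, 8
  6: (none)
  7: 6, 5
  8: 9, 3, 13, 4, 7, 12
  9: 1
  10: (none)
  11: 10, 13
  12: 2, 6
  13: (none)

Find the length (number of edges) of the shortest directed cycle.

For each vertex v, BFS finds the shortest path from v back to v.
The shortest such closed walk is 8 → 3 → 8, length 2.

2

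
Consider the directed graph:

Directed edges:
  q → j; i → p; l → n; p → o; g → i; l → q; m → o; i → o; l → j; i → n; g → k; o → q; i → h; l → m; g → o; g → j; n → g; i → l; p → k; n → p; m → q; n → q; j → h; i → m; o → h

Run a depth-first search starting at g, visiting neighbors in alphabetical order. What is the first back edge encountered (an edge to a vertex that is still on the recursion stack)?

n→g

DFS from g (visiting neighbors in alphabetical order); mark gray on enter, black on exit:
g gray
  i gray
    h gray
    h black
    l gray
      j gray
        j→h: h black — skip
      j black
      m gray
        o gray
          o→h: h black — skip
          q gray
            q→j: j black — skip
          q black
        o black
        m→q: q black — skip
      m black
      n gray
        n→g: g is gray → back edge
First back edge: n → g.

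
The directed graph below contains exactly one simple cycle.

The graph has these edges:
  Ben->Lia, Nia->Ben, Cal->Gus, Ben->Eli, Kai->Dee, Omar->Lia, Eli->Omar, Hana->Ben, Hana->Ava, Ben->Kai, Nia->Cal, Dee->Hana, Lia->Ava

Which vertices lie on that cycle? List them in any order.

Ben, Dee, Kai, Hana

DFS with gray/black marking from Ben:
Ben gray
  Lia gray
    Ava gray
    Ava black
  Lia black
  Eli gray
    Omar gray
      Omar→Lia: Lia black — skip
    Omar black
  Eli black
  Kai gray
    Dee gray
      Hana gray
        Hana→Ben: Ben is gray → back edge
Back edge closes the cycle Ben → Kai → Dee → Hana → Ben; its vertices are {Ben, Dee, Kai, Hana}.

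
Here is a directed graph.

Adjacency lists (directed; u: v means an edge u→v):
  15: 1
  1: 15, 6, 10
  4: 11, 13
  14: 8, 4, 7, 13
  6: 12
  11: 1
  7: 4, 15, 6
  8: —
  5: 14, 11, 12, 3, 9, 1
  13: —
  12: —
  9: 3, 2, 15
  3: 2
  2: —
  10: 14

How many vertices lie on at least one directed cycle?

A vertex is on a directed cycle iff it belongs to a strongly connected component of size ≥ 2 (or has a self-loop).
The vertices on cycles are {1, 4, 7, 10, 11, 14, 15} — 7 in total.

7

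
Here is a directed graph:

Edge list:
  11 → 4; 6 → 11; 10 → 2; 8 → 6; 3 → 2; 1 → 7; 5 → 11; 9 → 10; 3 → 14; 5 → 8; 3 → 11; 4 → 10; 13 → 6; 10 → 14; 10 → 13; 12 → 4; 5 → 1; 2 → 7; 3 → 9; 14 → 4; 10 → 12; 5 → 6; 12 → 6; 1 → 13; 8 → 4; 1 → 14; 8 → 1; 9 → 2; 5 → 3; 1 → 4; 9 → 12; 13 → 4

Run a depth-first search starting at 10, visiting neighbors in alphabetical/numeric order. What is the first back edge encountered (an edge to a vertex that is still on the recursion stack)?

DFS from 10 (visiting neighbors in alphabetical/numeric order); mark gray on enter, black on exit:
10 gray
  2 gray
    7 gray
    7 black
  2 black
  12 gray
    4 gray
      4→10: 10 is gray → back edge
First back edge: 4 → 10.

4->10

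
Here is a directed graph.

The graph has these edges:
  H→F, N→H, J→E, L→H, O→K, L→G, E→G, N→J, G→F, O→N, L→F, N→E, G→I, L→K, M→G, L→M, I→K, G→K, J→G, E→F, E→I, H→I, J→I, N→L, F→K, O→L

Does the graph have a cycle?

DFS with white/gray/black marking, starting from J:
J gray
  E gray
    I gray
      K gray
      K black
    I black
    G gray
      G→I: I black — skip
      F gray
        F→K: K black — skip
      F black
      G→K: K black — skip
    G black
    E→F: F black — skip
  E black
  J→I: I black — skip
  J→G: G black — skip
J black
H gray
  H→F: F black — skip
  H→I: I black — skip
H black
L gray
  L→H: H black — skip
  L→G: G black — skip
  L→K: K black — skip
  M gray
    M→G: G black — skip
  M black
  L→F: F black — skip
L black
N gray
  N→J: J black — skip
  N→H: H black — skip
  N→L: L black — skip
  N→E: E black — skip
N black
O gray
  O→N: N black — skip
  O→K: K black — skip
  O→L: L black — skip
O black
Every edge goes to a white or black vertex — no back edge, so the graph is acyclic.

No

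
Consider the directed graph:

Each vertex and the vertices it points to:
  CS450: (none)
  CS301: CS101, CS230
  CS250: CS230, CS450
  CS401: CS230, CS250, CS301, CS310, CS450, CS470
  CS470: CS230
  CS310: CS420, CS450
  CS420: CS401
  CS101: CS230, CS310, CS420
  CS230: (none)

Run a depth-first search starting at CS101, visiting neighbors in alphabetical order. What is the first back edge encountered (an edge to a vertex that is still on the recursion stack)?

DFS from CS101 (visiting neighbors in alphabetical order); mark gray on enter, black on exit:
CS101 gray
  CS230 gray
  CS230 black
  CS310 gray
    CS420 gray
      CS401 gray
        CS401→CS230: CS230 black — skip
        CS250 gray
          CS250→CS230: CS230 black — skip
          CS450 gray
          CS450 black
        CS250 black
        CS301 gray
          CS301→CS101: CS101 is gray → back edge
First back edge: CS301 → CS101.

CS301→CS101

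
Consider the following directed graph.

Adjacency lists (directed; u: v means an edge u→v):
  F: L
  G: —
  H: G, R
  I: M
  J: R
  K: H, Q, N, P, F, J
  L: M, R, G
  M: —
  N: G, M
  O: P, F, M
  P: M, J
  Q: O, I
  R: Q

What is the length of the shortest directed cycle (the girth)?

For each vertex v, BFS finds the shortest path from v back to v.
The shortest such closed walk is Q → O → F → L → R → Q, length 5.

5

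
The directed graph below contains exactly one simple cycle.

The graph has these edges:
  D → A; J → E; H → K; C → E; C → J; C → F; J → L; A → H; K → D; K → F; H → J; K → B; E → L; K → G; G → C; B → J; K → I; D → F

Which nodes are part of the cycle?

A, D, H, K

DFS with gray/black marking from H:
H gray
  K gray
    B gray
      J gray
        L gray
        L black
        E gray
          E→L: L black — skip
        E black
      J black
    B black
    D gray
      A gray
        A→H: H is gray → back edge
Back edge closes the cycle H → K → D → A → H; its vertices are {A, D, H, K}.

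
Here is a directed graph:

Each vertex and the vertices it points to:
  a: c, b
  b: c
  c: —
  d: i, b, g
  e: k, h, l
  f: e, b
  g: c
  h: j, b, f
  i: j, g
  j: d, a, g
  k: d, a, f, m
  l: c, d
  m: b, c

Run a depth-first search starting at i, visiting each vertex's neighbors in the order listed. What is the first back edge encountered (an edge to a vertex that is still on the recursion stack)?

d→i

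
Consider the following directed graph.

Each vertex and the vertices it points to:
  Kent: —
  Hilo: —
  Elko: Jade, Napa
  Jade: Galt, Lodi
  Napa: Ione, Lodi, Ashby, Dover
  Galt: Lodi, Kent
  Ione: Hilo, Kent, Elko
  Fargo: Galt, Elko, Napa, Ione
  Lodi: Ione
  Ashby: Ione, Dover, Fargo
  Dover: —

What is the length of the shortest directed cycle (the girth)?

3

For each vertex v, BFS finds the shortest path from v back to v.
The shortest such closed walk is Elko → Napa → Ione → Elko, length 3.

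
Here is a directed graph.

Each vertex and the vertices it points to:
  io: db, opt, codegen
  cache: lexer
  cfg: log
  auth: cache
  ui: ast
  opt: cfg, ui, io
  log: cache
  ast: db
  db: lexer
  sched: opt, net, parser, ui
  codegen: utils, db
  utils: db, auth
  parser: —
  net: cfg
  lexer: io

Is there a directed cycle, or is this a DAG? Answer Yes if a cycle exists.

Yes

DFS with white/gray/black marking, starting from codegen:
codegen gray
  utils gray
    db gray
      lexer gray
        io gray
          io→db: db is gray → back edge
Back edge found, so a cycle exists: db → lexer → io → db.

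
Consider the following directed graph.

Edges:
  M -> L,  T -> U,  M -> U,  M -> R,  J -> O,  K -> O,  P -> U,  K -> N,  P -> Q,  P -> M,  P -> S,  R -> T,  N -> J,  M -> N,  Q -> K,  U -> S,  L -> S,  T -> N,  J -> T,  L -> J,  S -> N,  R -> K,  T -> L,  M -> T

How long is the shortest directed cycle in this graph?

For each vertex v, BFS finds the shortest path from v back to v.
The shortest such closed walk is L → J → T → L, length 3.

3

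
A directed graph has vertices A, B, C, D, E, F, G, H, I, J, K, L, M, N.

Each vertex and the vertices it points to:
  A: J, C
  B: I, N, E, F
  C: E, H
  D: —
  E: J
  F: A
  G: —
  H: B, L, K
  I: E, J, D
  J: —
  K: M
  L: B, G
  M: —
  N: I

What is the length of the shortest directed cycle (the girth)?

For each vertex v, BFS finds the shortest path from v back to v.
The shortest such closed walk is H → B → F → A → C → H, length 5.

5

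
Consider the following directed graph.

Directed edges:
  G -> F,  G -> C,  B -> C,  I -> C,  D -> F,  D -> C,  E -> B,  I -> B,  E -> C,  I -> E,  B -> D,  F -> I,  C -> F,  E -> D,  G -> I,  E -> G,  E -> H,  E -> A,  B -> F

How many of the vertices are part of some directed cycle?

7

A vertex is on a directed cycle iff it belongs to a strongly connected component of size ≥ 2 (or has a self-loop).
The vertices on cycles are {B, C, D, E, F, G, I} — 7 in total.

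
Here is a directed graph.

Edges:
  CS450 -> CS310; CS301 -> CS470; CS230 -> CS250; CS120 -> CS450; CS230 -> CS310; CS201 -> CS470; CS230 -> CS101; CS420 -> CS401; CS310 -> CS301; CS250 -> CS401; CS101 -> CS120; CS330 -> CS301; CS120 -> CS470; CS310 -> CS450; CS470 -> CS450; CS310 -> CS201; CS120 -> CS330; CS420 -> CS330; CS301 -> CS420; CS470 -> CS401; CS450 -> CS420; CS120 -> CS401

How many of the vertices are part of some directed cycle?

7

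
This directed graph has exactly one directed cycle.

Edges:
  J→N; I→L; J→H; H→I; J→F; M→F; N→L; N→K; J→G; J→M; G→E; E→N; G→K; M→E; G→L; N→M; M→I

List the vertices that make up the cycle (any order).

DFS with gray/black marking from M:
M gray
  E gray
    N gray
      L gray
      L black
      K gray
      K black
      N→M: M is gray → back edge
Back edge closes the cycle M → E → N → M; its vertices are {E, M, N}.

E, M, N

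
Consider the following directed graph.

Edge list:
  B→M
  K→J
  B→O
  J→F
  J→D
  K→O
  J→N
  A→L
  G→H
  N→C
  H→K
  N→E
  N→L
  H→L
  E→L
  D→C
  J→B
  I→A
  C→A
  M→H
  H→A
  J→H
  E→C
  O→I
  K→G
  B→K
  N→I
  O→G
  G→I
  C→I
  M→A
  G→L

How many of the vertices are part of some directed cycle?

7

A vertex is on a directed cycle iff it belongs to a strongly connected component of size ≥ 2 (or has a self-loop).
The vertices on cycles are {B, G, H, J, K, M, O} — 7 in total.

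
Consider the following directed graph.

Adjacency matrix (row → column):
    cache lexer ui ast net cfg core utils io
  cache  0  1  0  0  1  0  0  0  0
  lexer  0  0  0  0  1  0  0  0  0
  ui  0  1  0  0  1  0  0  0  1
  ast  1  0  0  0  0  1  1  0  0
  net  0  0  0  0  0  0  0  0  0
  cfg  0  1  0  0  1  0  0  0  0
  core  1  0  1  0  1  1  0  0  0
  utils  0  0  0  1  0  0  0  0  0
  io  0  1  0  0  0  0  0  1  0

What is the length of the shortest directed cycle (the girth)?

For each vertex v, BFS finds the shortest path from v back to v.
The shortest such closed walk is ast → core → ui → io → utils → ast, length 5.

5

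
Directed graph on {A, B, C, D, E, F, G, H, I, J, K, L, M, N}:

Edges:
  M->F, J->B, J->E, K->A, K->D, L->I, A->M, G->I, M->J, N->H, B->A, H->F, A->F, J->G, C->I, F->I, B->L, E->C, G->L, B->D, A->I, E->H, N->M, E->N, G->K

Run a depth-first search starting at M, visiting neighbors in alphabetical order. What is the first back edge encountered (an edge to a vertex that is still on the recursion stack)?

DFS from M (visiting neighbors in alphabetical order); mark gray on enter, black on exit:
M gray
  F gray
    I gray
    I black
  F black
  J gray
    B gray
      A gray
        A→F: F black — skip
        A→I: I black — skip
        A→M: M is gray → back edge
First back edge: A → M.

A→M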